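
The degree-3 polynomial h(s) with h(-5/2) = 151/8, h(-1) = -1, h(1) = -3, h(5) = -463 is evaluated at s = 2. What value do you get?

Evaluate each Lagrange basis at s = 2:
L_0(2) = (3)·(1)·(-3)/[(-3/2)·(-7/2)·(-15/2)] = 8/35
L_1(2) = (9/2)·(1)·(-3)/[(3/2)·(-2)·(-6)] = -3/4
L_2(2) = (9/2)·(3)·(-3)/[(7/2)·(2)·(-4)] = 81/56
L_3(2) = (9/2)·(3)·(1)/[(15/2)·(6)·(4)] = 3/40
Sum: 151/8·(8/35) + (-1)·(-3/4) + (-3)·(81/56) + (-463)·(3/40) = -34

-34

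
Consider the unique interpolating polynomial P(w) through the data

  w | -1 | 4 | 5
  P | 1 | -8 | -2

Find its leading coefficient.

13/10

The leading coefficient equals the top divided difference P[-1,4,5].
P[-1,4] = (-8 - 1) / (4 - (-1)) = -9/5
P[4,5] = (-2 - (-8)) / (5 - 4) = 6
P[-1,4,5] = (6 - (-9/5)) / (5 - (-1)) = 13/10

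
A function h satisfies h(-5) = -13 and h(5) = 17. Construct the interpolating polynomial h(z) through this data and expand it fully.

h(z) = 3z + 2

Build the Lagrange basis polynomials:
L_0(z) = (z - 5) / [-10] = -(1/10)z + 1/2
L_1(z) = (z + 5) / [10] = (1/10)z + 1/2
h(z) = (-13)·L_0 + 17·L_1
  (-13)·L_0(z) = (13/10)z - 13/2
  17·L_1(z) = (17/10)z + 17/2
Adding term by term: 3z + 2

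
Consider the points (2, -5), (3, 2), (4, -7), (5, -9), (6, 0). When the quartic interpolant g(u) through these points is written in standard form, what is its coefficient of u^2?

Build the Lagrange basis polynomials:
L_0(u) = (u - 3)(u - 4)(u - 5)(u - 6) / [24] = (1/24)u^4 - (3/4)u^3 + (119/24)u^2 - (57/4)u + 15
L_1(u) = (u - 2)(u - 4)(u - 5)(u - 6) / [-6] = -(1/6)u^4 + (17/6)u^3 - (52/3)u^2 + (134/3)u - 40
L_2(u) = (u - 2)(u - 3)(u - 5)(u - 6) / [4] = (1/4)u^4 - 4u^3 + (91/4)u^2 - 54u + 45
L_3(u) = (u - 2)(u - 3)(u - 4)(u - 6) / [-6] = -(1/6)u^4 + (5/2)u^3 - (40/3)u^2 + 30u - 24
L_4(u) = (u - 2)(u - 3)(u - 4)(u - 5) / [24] = (1/24)u^4 - (7/12)u^3 + (71/24)u^2 - (77/12)u + 5
g(u) = (-5)·L_0 + 2·L_1 + (-7)·L_2 + (-9)·L_3 + 0·L_4
Only the coefficient of u^2 is needed; take it from each L_i and combine:
(-5)·(119/24) + 2·(-52/3) + (-7)·(91/4) + (-9)·(-40/3) + 0·(71/24) = -2369/24

-2369/24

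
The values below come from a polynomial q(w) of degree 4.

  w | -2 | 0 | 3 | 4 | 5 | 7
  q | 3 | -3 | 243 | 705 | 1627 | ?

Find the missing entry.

The 5 known values determine q uniquely (degree ≤ 4).
Evaluate each Lagrange basis at w = 7:
L_0(7) = (7)·(4)·(3)·(2)/[(-2)·(-5)·(-6)·(-7)] = 2/5
L_1(7) = (9)·(4)·(3)·(2)/[(2)·(-3)·(-4)·(-5)] = -9/5
L_2(7) = (9)·(7)·(3)·(2)/[(5)·(3)·(-1)·(-2)] = 63/5
L_3(7) = (9)·(7)·(4)·(2)/[(6)·(4)·(1)·(-1)] = -21
L_4(7) = (9)·(7)·(4)·(3)/[(7)·(5)·(2)·(1)] = 54/5
Sum: 3·(2/5) + (-3)·(-9/5) + 243·(63/5) + 705·(-21) + 1627·(54/5) = 5835

5835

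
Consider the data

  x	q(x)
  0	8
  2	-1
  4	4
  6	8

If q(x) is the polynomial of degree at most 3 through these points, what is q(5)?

Using Newton's divided-difference form:
q[0,2] = (-1 - 8) / (2 - 0) = -9/2
q[2,4] = (4 - (-1)) / (4 - 2) = 5/2
q[4,6] = (8 - 4) / (6 - 4) = 2
q[0,2,4] = (5/2 - (-9/2)) / (4 - 0) = 7/4
q[2,4,6] = (2 - 5/2) / (6 - 2) = -1/8
q[0,2,4,6] = (-1/8 - 7/4) / (6 - 0) = -5/16
q(5) = 8 + (-9/2)·(5) + (7/4)·(5)·(3) + (-5/16)·(5)·(3)·(1) = 113/16

113/16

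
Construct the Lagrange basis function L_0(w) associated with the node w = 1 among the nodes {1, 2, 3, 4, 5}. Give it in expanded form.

L_0(w) = (1/24)w^4 - (7/12)w^3 + (71/24)w^2 - (77/12)w + 5

L_0(w) = (w - 2)(w - 3)(w - 4)(w - 5) / [(-1)·(-2)·(-3)·(-4)]
       = (w^4 - 14w^3 + 71w^2 - 154w + 120) / (24)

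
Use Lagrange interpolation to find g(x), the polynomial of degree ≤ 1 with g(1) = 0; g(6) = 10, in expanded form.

L_0(x) = (x - 6) / [-5] = -(1/5)x + 6/5
L_1(x) = (x - 1) / [5] = (1/5)x - 1/5
g(x) = 0·L_0 + 10·L_1
  0·L_0(x) = 0
  10·L_1(x) = 2x - 2
Adding term by term: 2x - 2

g(x) = 2x - 2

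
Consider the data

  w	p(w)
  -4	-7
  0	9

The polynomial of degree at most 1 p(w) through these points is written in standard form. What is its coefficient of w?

4

The leading coefficient equals the top divided difference p[-4,0].
p[-4,0] = (9 - (-7)) / (0 - (-4)) = 4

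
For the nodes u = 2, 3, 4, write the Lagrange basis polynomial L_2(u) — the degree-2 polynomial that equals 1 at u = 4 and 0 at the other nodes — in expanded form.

L_2(u) = (u - 2)(u - 3) / [(2)·(1)]
       = (u^2 - 5u + 6) / (2)

L_2(u) = (1/2)u^2 - (5/2)u + 3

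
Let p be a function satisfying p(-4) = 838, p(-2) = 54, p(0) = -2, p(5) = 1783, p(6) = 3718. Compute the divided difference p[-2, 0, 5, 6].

p[-2,0] = (-2 - 54) / (0 - (-2)) = -28
p[0,5] = (1783 - (-2)) / (5 - 0) = 357
p[5,6] = (3718 - 1783) / (6 - 5) = 1935
p[-2,0,5] = (357 - (-28)) / (5 - (-2)) = 55
p[0,5,6] = (1935 - 357) / (6 - 0) = 263
p[-2,0,5,6] = (263 - 55) / (6 - (-2)) = 26

26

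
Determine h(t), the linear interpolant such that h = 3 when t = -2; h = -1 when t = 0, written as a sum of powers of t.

h(t) = -2t - 1

Build the Lagrange basis polynomials:
L_0(t) = t / [-2] = -(1/2)t
L_1(t) = (t + 2) / [2] = (1/2)t + 1
h(t) = 3·L_0 + (-1)·L_1
  3·L_0(t) = -(3/2)t
  (-1)·L_1(t) = -(1/2)t - 1
Adding term by term: -2t - 1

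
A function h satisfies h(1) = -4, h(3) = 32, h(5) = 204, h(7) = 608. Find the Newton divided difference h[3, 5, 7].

h[3,5] = (204 - 32) / (5 - 3) = 86
h[5,7] = (608 - 204) / (7 - 5) = 202
h[3,5,7] = (202 - 86) / (7 - 3) = 29

29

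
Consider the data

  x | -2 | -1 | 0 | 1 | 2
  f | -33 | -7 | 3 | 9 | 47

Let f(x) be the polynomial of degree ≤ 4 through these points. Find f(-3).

-63

Using Newton's divided-difference form:
f[-2,-1] = (-7 - (-33)) / (-1 - (-2)) = 26
f[-1,0] = (3 - (-7)) / (0 - (-1)) = 10
f[0,1] = (9 - 3) / (1 - 0) = 6
f[1,2] = (47 - 9) / (2 - 1) = 38
f[-2,-1,0] = (10 - 26) / (0 - (-2)) = -8
f[-1,0,1] = (6 - 10) / (1 - (-1)) = -2
f[0,1,2] = (38 - 6) / (2 - 0) = 16
f[-2,-1,0,1] = (-2 - (-8)) / (1 - (-2)) = 2
f[-1,0,1,2] = (16 - (-2)) / (2 - (-1)) = 6
f[-2,-1,0,1,2] = (6 - 2) / (2 - (-2)) = 1
f(-3) = -33 + 26·(-1) + (-8)·(-1)·(-2) + 2·(-1)·(-2)·(-3) + 1·(-1)·(-2)·(-3)·(-4) = -63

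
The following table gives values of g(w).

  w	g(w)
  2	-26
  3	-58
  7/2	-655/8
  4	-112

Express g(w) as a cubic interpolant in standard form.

g(w) = -w^3 - 2w^2 - 3w - 4

Build the Lagrange basis polynomials:
L_0(w) = (w - 3)(w - 7/2)(w - 4) / [-3] = -(1/3)w^3 + (7/2)w^2 - (73/6)w + 14
L_1(w) = (w - 2)(w - 7/2)(w - 4) / [1/2] = 2w^3 - 19w^2 + 58w - 56
L_2(w) = (w - 2)(w - 3)(w - 4) / [-3/8] = -(8/3)w^3 + 24w^2 - (208/3)w + 64
L_3(w) = (w - 2)(w - 3)(w - 7/2) / [1] = w^3 - (17/2)w^2 + (47/2)w - 21
g(w) = (-26)·L_0 + (-58)·L_1 + (-655/8)·L_2 + (-112)·L_3
  (-26)·L_0(w) = (26/3)w^3 - 91w^2 + (949/3)w - 364
  (-58)·L_1(w) = -116w^3 + 1102w^2 - 3364w + 3248
  (-655/8)·L_2(w) = (655/3)w^3 - 1965w^2 + (17030/3)w - 5240
  (-112)·L_3(w) = -112w^3 + 952w^2 - 2632w + 2352
Adding term by term: -w^3 - 2w^2 - 3w - 4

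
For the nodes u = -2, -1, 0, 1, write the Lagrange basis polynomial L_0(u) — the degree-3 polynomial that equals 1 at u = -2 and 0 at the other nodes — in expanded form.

L_0(u) = (u + 1)u(u - 1) / [(-1)·(-2)·(-3)]
       = (u^3 - u) / (-6)

L_0(u) = -(1/6)u^3 + (1/6)u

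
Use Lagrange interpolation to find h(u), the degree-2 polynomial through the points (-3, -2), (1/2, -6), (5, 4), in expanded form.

h(u) = (53/126)u^2 - (23/252)u - 509/84

Build the Lagrange basis polynomials:
L_0(u) = (u - 1/2)(u - 5) / [28] = (1/28)u^2 - (11/56)u + 5/56
L_1(u) = (u + 3)(u - 5) / [-63/4] = -(4/63)u^2 + (8/63)u + 20/21
L_2(u) = (u + 3)(u - 1/2) / [36] = (1/36)u^2 + (5/72)u - 1/24
h(u) = (-2)·L_0 + (-6)·L_1 + 4·L_2
  (-2)·L_0(u) = -(1/14)u^2 + (11/28)u - 5/28
  (-6)·L_1(u) = (8/21)u^2 - (16/21)u - 40/7
  4·L_2(u) = (1/9)u^2 + (5/18)u - 1/6
Adding term by term: (53/126)u^2 - (23/252)u - 509/84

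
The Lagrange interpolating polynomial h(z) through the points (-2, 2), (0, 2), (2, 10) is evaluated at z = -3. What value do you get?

5

Evaluate each Lagrange basis at z = -3:
L_0(-3) = (-3)·(-5)/[(-2)·(-4)] = 15/8
L_1(-3) = (-1)·(-5)/[(2)·(-2)] = -5/4
L_2(-3) = (-1)·(-3)/[(4)·(2)] = 3/8
Sum: 2·(15/8) + 2·(-5/4) + 10·(3/8) = 5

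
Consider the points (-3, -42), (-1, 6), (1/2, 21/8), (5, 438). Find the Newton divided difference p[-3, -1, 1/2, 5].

3

p[-3,-1] = (6 - (-42)) / (-1 - (-3)) = 24
p[-1,1/2] = (21/8 - 6) / (1/2 - (-1)) = -9/4
p[1/2,5] = (438 - 21/8) / (5 - 1/2) = 387/4
p[-3,-1,1/2] = (-9/4 - 24) / (1/2 - (-3)) = -15/2
p[-1,1/2,5] = (387/4 - (-9/4)) / (5 - (-1)) = 33/2
p[-3,-1,1/2,5] = (33/2 - (-15/2)) / (5 - (-3)) = 3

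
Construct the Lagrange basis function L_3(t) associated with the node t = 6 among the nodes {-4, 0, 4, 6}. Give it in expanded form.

L_3(t) = (1/120)t^3 - (2/15)t

L_3(t) = (t + 4)t(t - 4) / [(10)·(6)·(2)]
       = (t^3 - 16t) / (120)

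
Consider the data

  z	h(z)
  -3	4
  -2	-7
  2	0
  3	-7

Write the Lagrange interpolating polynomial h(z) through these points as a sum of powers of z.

h(z) = -(43/60)z^3 + (2/5)z^2 + (277/60)z - 51/10

Build the Lagrange basis polynomials:
L_0(z) = (z + 2)(z - 2)(z - 3) / [-30] = -(1/30)z^3 + (1/10)z^2 + (2/15)z - 2/5
L_1(z) = (z + 3)(z - 2)(z - 3) / [20] = (1/20)z^3 - (1/10)z^2 - (9/20)z + 9/10
L_2(z) = (z + 3)(z + 2)(z - 3) / [-20] = -(1/20)z^3 - (1/10)z^2 + (9/20)z + 9/10
L_3(z) = (z + 3)(z + 2)(z - 2) / [30] = (1/30)z^3 + (1/10)z^2 - (2/15)z - 2/5
h(z) = 4·L_0 + (-7)·L_1 + 0·L_2 + (-7)·L_3
  4·L_0(z) = -(2/15)z^3 + (2/5)z^2 + (8/15)z - 8/5
  (-7)·L_1(z) = -(7/20)z^3 + (7/10)z^2 + (63/20)z - 63/10
  0·L_2(z) = 0
  (-7)·L_3(z) = -(7/30)z^3 - (7/10)z^2 + (14/15)z + 14/5
Adding term by term: -(43/60)z^3 + (2/5)z^2 + (277/60)z - 51/10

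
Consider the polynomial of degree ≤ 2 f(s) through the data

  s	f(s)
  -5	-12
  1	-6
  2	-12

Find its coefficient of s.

Build the Lagrange basis polynomials:
L_0(s) = (s - 1)(s - 2) / [42] = (1/42)s^2 - (1/14)s + 1/21
L_1(s) = (s + 5)(s - 2) / [-6] = -(1/6)s^2 - (1/2)s + 5/3
L_2(s) = (s + 5)(s - 1) / [7] = (1/7)s^2 + (4/7)s - 5/7
f(s) = (-12)·L_0 + (-6)·L_1 + (-12)·L_2
Only the coefficient of s is needed; take it from each L_i and combine:
(-12)·(-1/14) + (-6)·(-1/2) + (-12)·(4/7) = -3

-3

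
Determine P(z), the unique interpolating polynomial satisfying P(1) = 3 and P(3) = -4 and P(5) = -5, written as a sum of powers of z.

P(z) = (3/4)z^2 - (13/2)z + 35/4

Newton's divided differences:
P[1,3] = (-4 - 3) / (3 - 1) = -7/2
P[3,5] = (-5 - (-4)) / (5 - 3) = -1/2
P[1,3,5] = (-1/2 - (-7/2)) / (5 - 1) = 3/4
P(z) = 3 + (-7/2)·(z - 1) + (3/4)·(z - 1)(z - 3)
Expanding: P(z) = (3/4)z^2 - (13/2)z + 35/4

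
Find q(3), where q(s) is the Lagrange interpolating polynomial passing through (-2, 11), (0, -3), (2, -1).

L_0(3) = (3)·(1)/[(-2)·(-4)] = 3/8
L_1(3) = (5)·(1)/[(2)·(-2)] = -5/4
L_2(3) = (5)·(3)/[(4)·(2)] = 15/8
Sum: 11·(3/8) + (-3)·(-5/4) + (-1)·(15/8) = 6

6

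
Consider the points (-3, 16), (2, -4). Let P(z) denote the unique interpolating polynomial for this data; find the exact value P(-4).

20

Evaluate each Lagrange basis at z = -4:
L_0(-4) = (-6)/[(-5)] = 6/5
L_1(-4) = (-1)/[(5)] = -1/5
Sum: 16·(6/5) + (-4)·(-1/5) = 20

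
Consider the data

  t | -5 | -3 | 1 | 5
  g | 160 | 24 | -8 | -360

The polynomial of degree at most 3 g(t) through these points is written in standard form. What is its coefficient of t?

L_0(t) = (t + 3)(t - 1)(t - 5) / [-120] = -(1/120)t^3 + (1/40)t^2 + (13/120)t - 1/8
L_1(t) = (t + 5)(t - 1)(t - 5) / [64] = (1/64)t^3 - (1/64)t^2 - (25/64)t + 25/64
L_2(t) = (t + 5)(t + 3)(t - 5) / [-96] = -(1/96)t^3 - (1/32)t^2 + (25/96)t + 25/32
L_3(t) = (t + 5)(t + 3)(t - 1) / [320] = (1/320)t^3 + (7/320)t^2 + (7/320)t - 3/64
g(t) = 160·L_0 + 24·L_1 + (-8)·L_2 + (-360)·L_3
Only the coefficient of t is needed; take it from each L_i and combine:
160·(13/120) + 24·(-25/64) + (-8)·(25/96) + (-360)·(7/320) = -2

-2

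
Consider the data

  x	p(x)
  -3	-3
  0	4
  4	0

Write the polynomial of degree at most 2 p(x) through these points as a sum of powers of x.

p(x) = -(10/21)x^2 + (19/21)x + 4

L_0(x) = x(x - 4) / [21] = (1/21)x^2 - (4/21)x
L_1(x) = (x + 3)(x - 4) / [-12] = -(1/12)x^2 + (1/12)x + 1
L_2(x) = (x + 3)x / [28] = (1/28)x^2 + (3/28)x
p(x) = (-3)·L_0 + 4·L_1 + 0·L_2
  (-3)·L_0(x) = -(1/7)x^2 + (4/7)x
  4·L_1(x) = -(1/3)x^2 + (1/3)x + 4
  0·L_2(x) = 0
Adding term by term: -(10/21)x^2 + (19/21)x + 4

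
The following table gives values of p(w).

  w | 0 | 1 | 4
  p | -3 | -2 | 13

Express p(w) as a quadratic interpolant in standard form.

Newton's divided differences:
p[0,1] = (-2 - (-3)) / (1 - 0) = 1
p[1,4] = (13 - (-2)) / (4 - 1) = 5
p[0,1,4] = (5 - 1) / (4 - 0) = 1
p(w) = -3 + 1·w + 1·w(w - 1)
Expanding: p(w) = w^2 - 3

p(w) = w^2 - 3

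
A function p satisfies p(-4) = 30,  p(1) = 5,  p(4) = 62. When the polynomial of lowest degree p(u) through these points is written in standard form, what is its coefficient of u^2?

3

The leading coefficient equals the top divided difference p[-4,1,4].
p[-4,1] = (5 - 30) / (1 - (-4)) = -5
p[1,4] = (62 - 5) / (4 - 1) = 19
p[-4,1,4] = (19 - (-5)) / (4 - (-4)) = 3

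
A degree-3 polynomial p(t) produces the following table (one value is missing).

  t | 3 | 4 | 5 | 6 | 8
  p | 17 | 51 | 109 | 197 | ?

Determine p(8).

487

The 4 known values determine p uniquely (degree ≤ 3).
Evaluate each Lagrange basis at t = 8:
L_0(8) = (4)·(3)·(2)/[(-1)·(-2)·(-3)] = -4
L_1(8) = (5)·(3)·(2)/[(1)·(-1)·(-2)] = 15
L_2(8) = (5)·(4)·(2)/[(2)·(1)·(-1)] = -20
L_3(8) = (5)·(4)·(3)/[(3)·(2)·(1)] = 10
Sum: 17·(-4) + 51·(15) + 109·(-20) + 197·(10) = 487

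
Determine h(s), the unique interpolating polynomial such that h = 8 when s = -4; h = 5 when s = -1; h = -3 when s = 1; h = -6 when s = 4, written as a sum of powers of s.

Newton's divided differences:
h[-4,-1] = (5 - 8) / (-1 - (-4)) = -1
h[-1,1] = (-3 - 5) / (1 - (-1)) = -4
h[1,4] = (-6 - (-3)) / (4 - 1) = -1
h[-4,-1,1] = (-4 - (-1)) / (1 - (-4)) = -3/5
h[-1,1,4] = (-1 - (-4)) / (4 - (-1)) = 3/5
h[-4,-1,1,4] = (3/5 - (-3/5)) / (4 - (-4)) = 3/20
h(s) = 8 + (-1)·(s + 4) + (-3/5)·(s + 4)(s + 1) + (3/20)·(s + 4)(s + 1)(s - 1)
Expanding: h(s) = (3/20)s^3 - (83/20)s + 1

h(s) = (3/20)s^3 - (83/20)s + 1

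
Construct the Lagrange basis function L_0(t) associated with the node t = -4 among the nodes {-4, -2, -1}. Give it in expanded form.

L_0(t) = (1/6)t^2 + (1/2)t + 1/3

L_0(t) = (t + 2)(t + 1) / [(-2)·(-3)]
       = (t^2 + 3t + 2) / (6)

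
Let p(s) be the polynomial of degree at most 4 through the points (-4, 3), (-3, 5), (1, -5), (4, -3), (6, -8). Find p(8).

-128/3

Using Newton's divided-difference form:
p[-4,-3] = (5 - 3) / (-3 - (-4)) = 2
p[-3,1] = (-5 - 5) / (1 - (-3)) = -5/2
p[1,4] = (-3 - (-5)) / (4 - 1) = 2/3
p[4,6] = (-8 - (-3)) / (6 - 4) = -5/2
p[-4,-3,1] = (-5/2 - 2) / (1 - (-4)) = -9/10
p[-3,1,4] = (2/3 - (-5/2)) / (4 - (-3)) = 19/42
p[1,4,6] = (-5/2 - 2/3) / (6 - 1) = -19/30
p[-4,-3,1,4] = (19/42 - (-9/10)) / (4 - (-4)) = 71/420
p[-3,1,4,6] = (-19/30 - 19/42) / (6 - (-3)) = -38/315
p[-4,-3,1,4,6] = (-38/315 - 71/420) / (6 - (-4)) = -73/2520
p(8) = 3 + 2·(12) + (-9/10)·(12)·(11) + (71/420)·(12)·(11)·(7) + (-73/2520)·(12)·(11)·(7)·(4) = -128/3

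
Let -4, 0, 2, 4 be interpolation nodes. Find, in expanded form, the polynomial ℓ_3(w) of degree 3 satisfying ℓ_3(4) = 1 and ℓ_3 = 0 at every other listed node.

ℓ_3(w) = (w + 4)w(w - 2) / [(8)·(4)·(2)]
       = (w^3 + 2w^2 - 8w) / (64)

ℓ_3(w) = (1/64)w^3 + (1/32)w^2 - (1/8)w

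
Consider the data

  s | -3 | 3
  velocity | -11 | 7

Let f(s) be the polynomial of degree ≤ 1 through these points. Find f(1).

Evaluate each Lagrange basis at s = 1:
L_0(1) = (-2)/[(-6)] = 1/3
L_1(1) = (4)/[(6)] = 2/3
Sum: (-11)·(1/3) + 7·(2/3) = 1

1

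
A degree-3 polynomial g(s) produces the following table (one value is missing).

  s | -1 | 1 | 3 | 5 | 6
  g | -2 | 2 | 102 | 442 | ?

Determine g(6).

The 4 known values determine g uniquely (degree ≤ 3).
Evaluate each Lagrange basis at s = 6:
L_0(6) = (5)·(3)·(1)/[(-2)·(-4)·(-6)] = -5/16
L_1(6) = (7)·(3)·(1)/[(2)·(-2)·(-4)] = 21/16
L_2(6) = (7)·(5)·(1)/[(4)·(2)·(-2)] = -35/16
L_3(6) = (7)·(5)·(3)/[(6)·(4)·(2)] = 35/16
Sum: (-2)·(-5/16) + 2·(21/16) + 102·(-35/16) + 442·(35/16) = 747

747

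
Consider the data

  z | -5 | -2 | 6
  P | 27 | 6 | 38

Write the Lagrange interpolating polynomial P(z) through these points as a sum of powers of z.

Build the Lagrange basis polynomials:
L_0(z) = (z + 2)(z - 6) / [33] = (1/33)z^2 - (4/33)z - 4/11
L_1(z) = (z + 5)(z - 6) / [-24] = -(1/24)z^2 + (1/24)z + 5/4
L_2(z) = (z + 5)(z + 2) / [88] = (1/88)z^2 + (7/88)z + 5/44
P(z) = 27·L_0 + 6·L_1 + 38·L_2
  27·L_0(z) = (9/11)z^2 - (36/11)z - 108/11
  6·L_1(z) = -(1/4)z^2 + (1/4)z + 15/2
  38·L_2(z) = (19/44)z^2 + (133/44)z + 95/22
Adding term by term: z^2 + 2

P(z) = z^2 + 2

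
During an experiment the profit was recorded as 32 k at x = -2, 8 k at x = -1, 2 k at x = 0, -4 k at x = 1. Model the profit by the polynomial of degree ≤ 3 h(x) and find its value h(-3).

Evaluate each Lagrange basis at x = -3:
L_0(-3) = (-2)·(-3)·(-4)/[(-1)·(-2)·(-3)] = 4
L_1(-3) = (-1)·(-3)·(-4)/[(1)·(-1)·(-2)] = -6
L_2(-3) = (-1)·(-2)·(-4)/[(2)·(1)·(-1)] = 4
L_3(-3) = (-1)·(-2)·(-3)/[(3)·(2)·(1)] = -1
Sum: 32·(4) + 8·(-6) + 2·(4) + (-4)·(-1) = 92

92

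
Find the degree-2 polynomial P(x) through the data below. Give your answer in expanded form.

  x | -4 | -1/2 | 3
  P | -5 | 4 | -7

L_0(x) = (x + 1/2)(x - 3) / [49/2] = (2/49)x^2 - (5/49)x - 3/49
L_1(x) = (x + 4)(x - 3) / [-49/4] = -(4/49)x^2 - (4/49)x + 48/49
L_2(x) = (x + 4)(x + 1/2) / [49/2] = (2/49)x^2 + (9/49)x + 4/49
P(x) = (-5)·L_0 + 4·L_1 + (-7)·L_2
  (-5)·L_0(x) = -(10/49)x^2 + (25/49)x + 15/49
  4·L_1(x) = -(16/49)x^2 - (16/49)x + 192/49
  (-7)·L_2(x) = -(2/7)x^2 - (9/7)x - 4/7
Adding term by term: -(40/49)x^2 - (54/49)x + 179/49

P(x) = -(40/49)x^2 - (54/49)x + 179/49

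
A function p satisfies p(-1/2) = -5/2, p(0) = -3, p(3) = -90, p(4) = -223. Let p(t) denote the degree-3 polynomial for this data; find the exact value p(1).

-4

Evaluate each Lagrange basis at t = 1:
L_0(1) = (1)·(-2)·(-3)/[(-1/2)·(-7/2)·(-9/2)] = -16/21
L_1(1) = (3/2)·(-2)·(-3)/[(1/2)·(-3)·(-4)] = 3/2
L_2(1) = (3/2)·(1)·(-3)/[(7/2)·(3)·(-1)] = 3/7
L_3(1) = (3/2)·(1)·(-2)/[(9/2)·(4)·(1)] = -1/6
Sum: (-5/2)·(-16/21) + (-3)·(3/2) + (-90)·(3/7) + (-223)·(-1/6) = -4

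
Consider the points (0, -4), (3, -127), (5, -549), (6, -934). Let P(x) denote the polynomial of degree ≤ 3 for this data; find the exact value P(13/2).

-2361/2

Using Newton's divided-difference form:
P[0,3] = (-127 - (-4)) / (3 - 0) = -41
P[3,5] = (-549 - (-127)) / (5 - 3) = -211
P[5,6] = (-934 - (-549)) / (6 - 5) = -385
P[0,3,5] = (-211 - (-41)) / (5 - 0) = -34
P[3,5,6] = (-385 - (-211)) / (6 - 3) = -58
P[0,3,5,6] = (-58 - (-34)) / (6 - 0) = -4
P(13/2) = -4 + (-41)·(13/2) + (-34)·(13/2)·(7/2) + (-4)·(13/2)·(7/2)·(3/2) = -2361/2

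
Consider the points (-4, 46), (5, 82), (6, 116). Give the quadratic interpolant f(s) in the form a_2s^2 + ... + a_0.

f(s) = 3s^2 + s + 2

L_0(s) = (s - 5)(s - 6) / [90] = (1/90)s^2 - (11/90)s + 1/3
L_1(s) = (s + 4)(s - 6) / [-9] = -(1/9)s^2 + (2/9)s + 8/3
L_2(s) = (s + 4)(s - 5) / [10] = (1/10)s^2 - (1/10)s - 2
f(s) = 46·L_0 + 82·L_1 + 116·L_2
  46·L_0(s) = (23/45)s^2 - (253/45)s + 46/3
  82·L_1(s) = -(82/9)s^2 + (164/9)s + 656/3
  116·L_2(s) = (58/5)s^2 - (58/5)s - 232
Adding term by term: 3s^2 + s + 2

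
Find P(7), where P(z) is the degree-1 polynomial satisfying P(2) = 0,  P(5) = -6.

L_0(7) = (2)/[(-3)] = -2/3
L_1(7) = (5)/[(3)] = 5/3
Sum: 0 + (-6)·(5/3) = -10

-10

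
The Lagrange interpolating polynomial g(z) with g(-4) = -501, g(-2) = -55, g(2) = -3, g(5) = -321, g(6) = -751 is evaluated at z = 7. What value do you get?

-1513

L_0(7) = (9)·(5)·(2)·(1)/[(-2)·(-6)·(-9)·(-10)] = 1/12
L_1(7) = (11)·(5)·(2)·(1)/[(2)·(-4)·(-7)·(-8)] = -55/224
L_2(7) = (11)·(9)·(2)·(1)/[(6)·(4)·(-3)·(-4)] = 11/16
L_3(7) = (11)·(9)·(5)·(1)/[(9)·(7)·(3)·(-1)] = -55/21
L_4(7) = (11)·(9)·(5)·(2)/[(10)·(8)·(4)·(1)] = 99/32
Sum: (-501)·(1/12) + (-55)·(-55/224) + (-3)·(11/16) + (-321)·(-55/21) + (-751)·(99/32) = -1513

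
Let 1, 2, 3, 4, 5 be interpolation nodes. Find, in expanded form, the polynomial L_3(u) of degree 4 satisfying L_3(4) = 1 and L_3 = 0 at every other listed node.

L_3(u) = -(1/6)u^4 + (11/6)u^3 - (41/6)u^2 + (61/6)u - 5

L_3(u) = (u - 1)(u - 2)(u - 3)(u - 5) / [(3)·(2)·(1)·(-1)]
       = (u^4 - 11u^3 + 41u^2 - 61u + 30) / (-6)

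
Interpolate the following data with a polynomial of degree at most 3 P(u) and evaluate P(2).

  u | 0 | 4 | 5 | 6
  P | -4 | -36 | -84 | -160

Using Newton's divided-difference form:
P[0,4] = (-36 - (-4)) / (4 - 0) = -8
P[4,5] = (-84 - (-36)) / (5 - 4) = -48
P[5,6] = (-160 - (-84)) / (6 - 5) = -76
P[0,4,5] = (-48 - (-8)) / (5 - 0) = -8
P[4,5,6] = (-76 - (-48)) / (6 - 4) = -14
P[0,4,5,6] = (-14 - (-8)) / (6 - 0) = -1
P(2) = -4 + (-8)·(2) + (-8)·(2)·(-2) + (-1)·(2)·(-2)·(-3) = 0

0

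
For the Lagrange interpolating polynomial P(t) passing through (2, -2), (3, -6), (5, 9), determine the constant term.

29

L_0(t) = (t - 3)(t - 5) / [3] = (1/3)t^2 - (8/3)t + 5
L_1(t) = (t - 2)(t - 5) / [-2] = -(1/2)t^2 + (7/2)t - 5
L_2(t) = (t - 2)(t - 3) / [6] = (1/6)t^2 - (5/6)t + 1
P(t) = (-2)·L_0 + (-6)·L_1 + 9·L_2
Only the constant term is needed; take it from each L_i and combine:
(-2)·(5) + (-6)·(-5) + 9·(1) = 29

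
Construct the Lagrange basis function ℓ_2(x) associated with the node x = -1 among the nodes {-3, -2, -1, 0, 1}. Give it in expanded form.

ℓ_2(x) = (x + 3)(x + 2)x(x - 1) / [(2)·(1)·(-1)·(-2)]
       = (x^4 + 4x^3 + x^2 - 6x) / (4)

ℓ_2(x) = (1/4)x^4 + x^3 + (1/4)x^2 - (3/2)x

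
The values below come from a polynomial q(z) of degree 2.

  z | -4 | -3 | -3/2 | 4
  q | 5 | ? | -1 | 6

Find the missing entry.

The 3 known values determine q uniquely (degree ≤ 2).
L_0(-3) = (-3/2)·(-7)/[(-5/2)·(-8)] = 21/40
L_1(-3) = (1)·(-7)/[(5/2)·(-11/2)] = 28/55
L_2(-3) = (1)·(-3/2)/[(8)·(11/2)] = -3/88
Sum: 5·(21/40) + (-1)·(28/55) + 6·(-3/88) = 841/440

841/440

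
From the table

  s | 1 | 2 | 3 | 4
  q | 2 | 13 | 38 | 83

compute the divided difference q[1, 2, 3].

7

q[1,2] = (13 - 2) / (2 - 1) = 11
q[2,3] = (38 - 13) / (3 - 2) = 25
q[1,2,3] = (25 - 11) / (3 - 1) = 7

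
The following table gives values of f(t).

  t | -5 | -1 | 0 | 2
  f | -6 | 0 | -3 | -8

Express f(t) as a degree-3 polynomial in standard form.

f(t) = (16/105)t^3 + (1/70)t^2 - (659/210)t - 3

Build the Lagrange basis polynomials:
L_0(t) = (t + 1)t(t - 2) / [-140] = -(1/140)t^3 + (1/140)t^2 + (1/70)t
L_1(t) = (t + 5)t(t - 2) / [12] = (1/12)t^3 + (1/4)t^2 - (5/6)t
L_2(t) = (t + 5)(t + 1)(t - 2) / [-10] = -(1/10)t^3 - (2/5)t^2 + (7/10)t + 1
L_3(t) = (t + 5)(t + 1)t / [42] = (1/42)t^3 + (1/7)t^2 + (5/42)t
f(t) = (-6)·L_0 + 0·L_1 + (-3)·L_2 + (-8)·L_3
  (-6)·L_0(t) = (3/70)t^3 - (3/70)t^2 - (3/35)t
  0·L_1(t) = 0
  (-3)·L_2(t) = (3/10)t^3 + (6/5)t^2 - (21/10)t - 3
  (-8)·L_3(t) = -(4/21)t^3 - (8/7)t^2 - (20/21)t
Adding term by term: (16/105)t^3 + (1/70)t^2 - (659/210)t - 3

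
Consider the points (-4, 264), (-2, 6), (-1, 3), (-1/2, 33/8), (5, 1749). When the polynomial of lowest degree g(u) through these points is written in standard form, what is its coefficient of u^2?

0

L_0(u) = (u + 2)(u + 1)(u + 1/2)(u - 5) / [189] = (1/189)u^4 - (1/126)u^3 - (2/27)u^2 - (11/126)u - 5/189
L_1(u) = (u + 4)(u + 1)(u + 1/2)(u - 5) / [-21] = -(1/21)u^4 - (1/42)u^3 + u^2 + (61/42)u + 10/21
L_2(u) = (u + 4)(u + 2)(u + 1/2)(u - 5) / [9] = (1/9)u^4 + (1/6)u^3 - (43/18)u^2 - (17/3)u - 20/9
L_3(u) = (u + 4)(u + 2)(u + 1)(u - 5) / [-231/16] = -(16/231)u^4 - (32/231)u^3 + (16/11)u^2 + (992/231)u + 640/231
L_4(u) = (u + 4)(u + 2)(u + 1)(u + 1/2) / [2079] = (1/2079)u^4 + (5/1386)u^3 + (5/594)u^2 + (5/693)u + 4/2079
g(u) = 264·L_0 + 6·L_1 + 3·L_2 + (33/8)·L_3 + 1749·L_4
Only the coefficient of u^2 is needed; take it from each L_i and combine:
264·(-2/27) + 6·(1) + 3·(-43/18) + (33/8)·(16/11) + 1749·(5/594) = 0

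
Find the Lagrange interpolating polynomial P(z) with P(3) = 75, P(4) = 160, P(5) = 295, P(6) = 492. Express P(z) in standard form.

P(z) = 2z^3 + z^2 + 4z

Build the Lagrange basis polynomials:
L_0(z) = (z - 4)(z - 5)(z - 6) / [-6] = -(1/6)z^3 + (5/2)z^2 - (37/3)z + 20
L_1(z) = (z - 3)(z - 5)(z - 6) / [2] = (1/2)z^3 - 7z^2 + (63/2)z - 45
L_2(z) = (z - 3)(z - 4)(z - 6) / [-2] = -(1/2)z^3 + (13/2)z^2 - 27z + 36
L_3(z) = (z - 3)(z - 4)(z - 5) / [6] = (1/6)z^3 - 2z^2 + (47/6)z - 10
P(z) = 75·L_0 + 160·L_1 + 295·L_2 + 492·L_3
  75·L_0(z) = -(25/2)z^3 + (375/2)z^2 - 925z + 1500
  160·L_1(z) = 80z^3 - 1120z^2 + 5040z - 7200
  295·L_2(z) = -(295/2)z^3 + (3835/2)z^2 - 7965z + 10620
  492·L_3(z) = 82z^3 - 984z^2 + 3854z - 4920
Adding term by term: 2z^3 + z^2 + 4z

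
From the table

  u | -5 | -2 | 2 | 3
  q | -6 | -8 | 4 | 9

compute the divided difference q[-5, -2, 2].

11/21

q[-5,-2] = (-8 - (-6)) / (-2 - (-5)) = -2/3
q[-2,2] = (4 - (-8)) / (2 - (-2)) = 3
q[-5,-2,2] = (3 - (-2/3)) / (2 - (-5)) = 11/21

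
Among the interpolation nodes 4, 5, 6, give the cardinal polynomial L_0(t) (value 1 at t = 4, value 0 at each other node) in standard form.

L_0(t) = (1/2)t^2 - (11/2)t + 15

L_0(t) = (t - 5)(t - 6) / [(-1)·(-2)]
       = (t^2 - 11t + 30) / (2)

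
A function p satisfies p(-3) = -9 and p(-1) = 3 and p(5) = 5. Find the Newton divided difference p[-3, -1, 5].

-17/24

p[-3,-1] = (3 - (-9)) / (-1 - (-3)) = 6
p[-1,5] = (5 - 3) / (5 - (-1)) = 1/3
p[-3,-1,5] = (1/3 - 6) / (5 - (-3)) = -17/24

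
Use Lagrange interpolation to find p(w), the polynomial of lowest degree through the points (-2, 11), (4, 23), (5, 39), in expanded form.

p(w) = 2w^2 - 2w - 1

Build the Lagrange basis polynomials:
L_0(w) = (w - 4)(w - 5) / [42] = (1/42)w^2 - (3/14)w + 10/21
L_1(w) = (w + 2)(w - 5) / [-6] = -(1/6)w^2 + (1/2)w + 5/3
L_2(w) = (w + 2)(w - 4) / [7] = (1/7)w^2 - (2/7)w - 8/7
p(w) = 11·L_0 + 23·L_1 + 39·L_2
  11·L_0(w) = (11/42)w^2 - (33/14)w + 110/21
  23·L_1(w) = -(23/6)w^2 + (23/2)w + 115/3
  39·L_2(w) = (39/7)w^2 - (78/7)w - 312/7
Adding term by term: 2w^2 - 2w - 1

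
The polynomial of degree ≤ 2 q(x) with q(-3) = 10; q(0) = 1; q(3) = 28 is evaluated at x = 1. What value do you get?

L_0(1) = (1)·(-2)/[(-3)·(-6)] = -1/9
L_1(1) = (4)·(-2)/[(3)·(-3)] = 8/9
L_2(1) = (4)·(1)/[(6)·(3)] = 2/9
Sum: 10·(-1/9) + 1·(8/9) + 28·(2/9) = 6

6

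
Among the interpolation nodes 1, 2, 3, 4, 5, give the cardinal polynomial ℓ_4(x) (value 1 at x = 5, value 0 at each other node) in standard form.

ℓ_4(x) = (1/24)x^4 - (5/12)x^3 + (35/24)x^2 - (25/12)x + 1

ℓ_4(x) = (x - 1)(x - 2)(x - 3)(x - 4) / [(4)·(3)·(2)·(1)]
       = (x^4 - 10x^3 + 35x^2 - 50x + 24) / (24)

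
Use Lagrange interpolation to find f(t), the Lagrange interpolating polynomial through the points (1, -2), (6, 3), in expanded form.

L_0(t) = (t - 6) / [-5] = -(1/5)t + 6/5
L_1(t) = (t - 1) / [5] = (1/5)t - 1/5
f(t) = (-2)·L_0 + 3·L_1
  (-2)·L_0(t) = (2/5)t - 12/5
  3·L_1(t) = (3/5)t - 3/5
Adding term by term: t - 3

f(t) = t - 3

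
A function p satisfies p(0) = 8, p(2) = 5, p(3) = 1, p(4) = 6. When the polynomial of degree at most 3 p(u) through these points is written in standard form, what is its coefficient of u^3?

L_0(u) = (u - 2)(u - 3)(u - 4) / [-24] = -(1/24)u^3 + (3/8)u^2 - (13/12)u + 1
L_1(u) = u(u - 3)(u - 4) / [4] = (1/4)u^3 - (7/4)u^2 + 3u
L_2(u) = u(u - 2)(u - 4) / [-3] = -(1/3)u^3 + 2u^2 - (8/3)u
L_3(u) = u(u - 2)(u - 3) / [8] = (1/8)u^3 - (5/8)u^2 + (3/4)u
p(u) = 8·L_0 + 5·L_1 + 1·L_2 + 6·L_3
Only the coefficient of u^3 is needed; take it from each L_i and combine:
8·(-1/24) + 5·(1/4) + 1·(-1/3) + 6·(1/8) = 4/3

4/3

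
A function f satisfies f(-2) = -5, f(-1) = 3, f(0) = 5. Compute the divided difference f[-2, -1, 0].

-3

f[-2,-1] = (3 - (-5)) / (-1 - (-2)) = 8
f[-1,0] = (5 - 3) / (0 - (-1)) = 2
f[-2,-1,0] = (2 - 8) / (0 - (-2)) = -3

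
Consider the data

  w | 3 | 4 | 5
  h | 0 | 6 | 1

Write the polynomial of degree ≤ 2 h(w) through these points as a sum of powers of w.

h(w) = -(11/2)w^2 + (89/2)w - 84

Build the Lagrange basis polynomials:
L_0(w) = (w - 4)(w - 5) / [2] = (1/2)w^2 - (9/2)w + 10
L_1(w) = (w - 3)(w - 5) / [-1] = -w^2 + 8w - 15
L_2(w) = (w - 3)(w - 4) / [2] = (1/2)w^2 - (7/2)w + 6
h(w) = 0·L_0 + 6·L_1 + 1·L_2
  0·L_0(w) = 0
  6·L_1(w) = -6w^2 + 48w - 90
  1·L_2(w) = (1/2)w^2 - (7/2)w + 6
Adding term by term: -(11/2)w^2 + (89/2)w - 84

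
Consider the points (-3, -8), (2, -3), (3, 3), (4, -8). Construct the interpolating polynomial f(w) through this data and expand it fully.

f(w) = -(4/3)w^3 + (7/2)w^2 + (83/6)w - 34

Build the Lagrange basis polynomials:
L_0(w) = (w - 2)(w - 3)(w - 4) / [-210] = -(1/210)w^3 + (3/70)w^2 - (13/105)w + 4/35
L_1(w) = (w + 3)(w - 3)(w - 4) / [10] = (1/10)w^3 - (2/5)w^2 - (9/10)w + 18/5
L_2(w) = (w + 3)(w - 2)(w - 4) / [-6] = -(1/6)w^3 + (1/2)w^2 + (5/3)w - 4
L_3(w) = (w + 3)(w - 2)(w - 3) / [14] = (1/14)w^3 - (1/7)w^2 - (9/14)w + 9/7
f(w) = (-8)·L_0 + (-3)·L_1 + 3·L_2 + (-8)·L_3
  (-8)·L_0(w) = (4/105)w^3 - (12/35)w^2 + (104/105)w - 32/35
  (-3)·L_1(w) = -(3/10)w^3 + (6/5)w^2 + (27/10)w - 54/5
  3·L_2(w) = -(1/2)w^3 + (3/2)w^2 + 5w - 12
  (-8)·L_3(w) = -(4/7)w^3 + (8/7)w^2 + (36/7)w - 72/7
Adding term by term: -(4/3)w^3 + (7/2)w^2 + (83/6)w - 34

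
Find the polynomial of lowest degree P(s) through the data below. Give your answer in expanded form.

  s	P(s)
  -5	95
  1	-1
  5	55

P(s) = 3s^2 - 4s

Build the Lagrange basis polynomials:
L_0(s) = (s - 1)(s - 5) / [60] = (1/60)s^2 - (1/10)s + 1/12
L_1(s) = (s + 5)(s - 5) / [-24] = -(1/24)s^2 + 25/24
L_2(s) = (s + 5)(s - 1) / [40] = (1/40)s^2 + (1/10)s - 1/8
P(s) = 95·L_0 + (-1)·L_1 + 55·L_2
  95·L_0(s) = (19/12)s^2 - (19/2)s + 95/12
  (-1)·L_1(s) = (1/24)s^2 - 25/24
  55·L_2(s) = (11/8)s^2 + (11/2)s - 55/8
Adding term by term: 3s^2 - 4s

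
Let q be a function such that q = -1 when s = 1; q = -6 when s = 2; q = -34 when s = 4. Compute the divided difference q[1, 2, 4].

-3

q[1,2] = (-6 - (-1)) / (2 - 1) = -5
q[2,4] = (-34 - (-6)) / (4 - 2) = -14
q[1,2,4] = (-14 - (-5)) / (4 - 1) = -3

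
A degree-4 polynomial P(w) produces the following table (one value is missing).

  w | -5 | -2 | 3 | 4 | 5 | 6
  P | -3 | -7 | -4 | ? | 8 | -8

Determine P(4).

The 5 known values determine P uniquely (degree ≤ 4).
L_0(4) = (6)·(1)·(-1)·(-2)/[(-3)·(-8)·(-10)·(-11)] = 1/220
L_1(4) = (9)·(1)·(-1)·(-2)/[(3)·(-5)·(-7)·(-8)] = -3/140
L_2(4) = (9)·(6)·(-1)·(-2)/[(8)·(5)·(-2)·(-3)] = 9/20
L_3(4) = (9)·(6)·(1)·(-2)/[(10)·(7)·(2)·(-1)] = 27/35
L_4(4) = (9)·(6)·(1)·(-1)/[(11)·(8)·(3)·(1)] = -9/44
Sum: (-3)·(1/220) + (-7)·(-3/140) + (-4)·(9/20) + 8·(27/35) + (-8)·(-9/44) = 4731/770

4731/770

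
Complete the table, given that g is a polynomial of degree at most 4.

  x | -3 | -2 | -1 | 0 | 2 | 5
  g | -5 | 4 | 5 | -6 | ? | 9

-365/7

The 5 known values determine g uniquely (degree ≤ 4).
L_0(2) = (4)·(3)·(2)·(-3)/[(-1)·(-2)·(-3)·(-8)] = -3/2
L_1(2) = (5)·(3)·(2)·(-3)/[(1)·(-1)·(-2)·(-7)] = 45/7
L_2(2) = (5)·(4)·(2)·(-3)/[(2)·(1)·(-1)·(-6)] = -10
L_3(2) = (5)·(4)·(3)·(-3)/[(3)·(2)·(1)·(-5)] = 6
L_4(2) = (5)·(4)·(3)·(2)/[(8)·(7)·(6)·(5)] = 1/14
Sum: (-5)·(-3/2) + 4·(45/7) + 5·(-10) + (-6)·(6) + 9·(1/14) = -365/7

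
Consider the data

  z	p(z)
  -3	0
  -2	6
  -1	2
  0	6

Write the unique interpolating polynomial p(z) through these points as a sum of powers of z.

Build the Lagrange basis polynomials:
L_0(z) = (z + 2)(z + 1)z / [-6] = -(1/6)z^3 - (1/2)z^2 - (1/3)z
L_1(z) = (z + 3)(z + 1)z / [2] = (1/2)z^3 + 2z^2 + (3/2)z
L_2(z) = (z + 3)(z + 2)z / [-2] = -(1/2)z^3 - (5/2)z^2 - 3z
L_3(z) = (z + 3)(z + 2)(z + 1) / [6] = (1/6)z^3 + z^2 + (11/6)z + 1
p(z) = 0·L_0 + 6·L_1 + 2·L_2 + 6·L_3
  0·L_0(z) = 0
  6·L_1(z) = 3z^3 + 12z^2 + 9z
  2·L_2(z) = -z^3 - 5z^2 - 6z
  6·L_3(z) = z^3 + 6z^2 + 11z + 6
Adding term by term: 3z^3 + 13z^2 + 14z + 6

p(z) = 3z^3 + 13z^2 + 14z + 6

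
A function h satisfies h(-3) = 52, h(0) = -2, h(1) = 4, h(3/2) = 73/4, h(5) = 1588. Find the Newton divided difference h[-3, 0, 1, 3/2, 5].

h[-3,0] = (-2 - 52) / (0 - (-3)) = -18
h[0,1] = (4 - (-2)) / (1 - 0) = 6
h[1,3/2] = (73/4 - 4) / (3/2 - 1) = 57/2
h[3/2,5] = (1588 - 73/4) / (5 - 3/2) = 897/2
h[-3,0,1] = (6 - (-18)) / (1 - (-3)) = 6
h[0,1,3/2] = (57/2 - 6) / (3/2 - 0) = 15
h[1,3/2,5] = (897/2 - 57/2) / (5 - 1) = 105
h[-3,0,1,3/2] = (15 - 6) / (3/2 - (-3)) = 2
h[0,1,3/2,5] = (105 - 15) / (5 - 0) = 18
h[-3,0,1,3/2,5] = (18 - 2) / (5 - (-3)) = 2

2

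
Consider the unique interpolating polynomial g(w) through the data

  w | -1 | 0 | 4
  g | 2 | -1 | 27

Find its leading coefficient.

The leading coefficient equals the top divided difference g[-1,0,4].
g[-1,0] = (-1 - 2) / (0 - (-1)) = -3
g[0,4] = (27 - (-1)) / (4 - 0) = 7
g[-1,0,4] = (7 - (-3)) / (4 - (-1)) = 2

2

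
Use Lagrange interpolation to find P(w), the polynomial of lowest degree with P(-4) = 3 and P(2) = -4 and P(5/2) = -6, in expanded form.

Build the Lagrange basis polynomials:
L_0(w) = (w - 2)(w - 5/2) / [39] = (1/39)w^2 - (3/26)w + 5/39
L_1(w) = (w + 4)(w - 5/2) / [-3] = -(1/3)w^2 - (1/2)w + 10/3
L_2(w) = (w + 4)(w - 2) / [13/4] = (4/13)w^2 + (8/13)w - 32/13
P(w) = 3·L_0 + (-4)·L_1 + (-6)·L_2
  3·L_0(w) = (1/13)w^2 - (9/26)w + 5/13
  (-4)·L_1(w) = (4/3)w^2 + 2w - 40/3
  (-6)·L_2(w) = -(24/13)w^2 - (48/13)w + 192/13
Adding term by term: -(17/39)w^2 - (53/26)w + 71/39

P(w) = -(17/39)w^2 - (53/26)w + 71/39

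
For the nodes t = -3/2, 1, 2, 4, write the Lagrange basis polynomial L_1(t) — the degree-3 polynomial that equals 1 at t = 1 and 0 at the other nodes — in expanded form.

L_1(t) = (2/15)t^3 - (3/5)t^2 - (2/15)t + 8/5

L_1(t) = (t + 3/2)(t - 2)(t - 4) / [(5/2)·(-1)·(-3)]
       = (t^3 - (9/2)t^2 - t + 12) / (15/2)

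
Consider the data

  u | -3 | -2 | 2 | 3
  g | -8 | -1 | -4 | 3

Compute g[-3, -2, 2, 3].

g[-3,-2] = (-1 - (-8)) / (-2 - (-3)) = 7
g[-2,2] = (-4 - (-1)) / (2 - (-2)) = -3/4
g[2,3] = (3 - (-4)) / (3 - 2) = 7
g[-3,-2,2] = (-3/4 - 7) / (2 - (-3)) = -31/20
g[-2,2,3] = (7 - (-3/4)) / (3 - (-2)) = 31/20
g[-3,-2,2,3] = (31/20 - (-31/20)) / (3 - (-3)) = 31/60

31/60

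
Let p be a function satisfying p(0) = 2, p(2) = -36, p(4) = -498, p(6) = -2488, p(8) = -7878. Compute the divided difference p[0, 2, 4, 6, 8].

-2

p[0,2] = (-36 - 2) / (2 - 0) = -19
p[2,4] = (-498 - (-36)) / (4 - 2) = -231
p[4,6] = (-2488 - (-498)) / (6 - 4) = -995
p[6,8] = (-7878 - (-2488)) / (8 - 6) = -2695
p[0,2,4] = (-231 - (-19)) / (4 - 0) = -53
p[2,4,6] = (-995 - (-231)) / (6 - 2) = -191
p[4,6,8] = (-2695 - (-995)) / (8 - 4) = -425
p[0,2,4,6] = (-191 - (-53)) / (6 - 0) = -23
p[2,4,6,8] = (-425 - (-191)) / (8 - 2) = -39
p[0,2,4,6,8] = (-39 - (-23)) / (8 - 0) = -2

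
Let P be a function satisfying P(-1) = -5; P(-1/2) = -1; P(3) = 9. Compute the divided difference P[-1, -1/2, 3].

-9/7

P[-1,-1/2] = (-1 - (-5)) / (-1/2 - (-1)) = 8
P[-1/2,3] = (9 - (-1)) / (3 - (-1/2)) = 20/7
P[-1,-1/2,3] = (20/7 - 8) / (3 - (-1)) = -9/7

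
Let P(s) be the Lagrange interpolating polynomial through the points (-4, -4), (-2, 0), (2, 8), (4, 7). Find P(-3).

-217/96

Evaluate each Lagrange basis at s = -3:
L_0(-3) = (-1)·(-5)·(-7)/[(-2)·(-6)·(-8)] = 35/96
L_1(-3) = (1)·(-5)·(-7)/[(2)·(-4)·(-6)] = 35/48
L_2(-3) = (1)·(-1)·(-7)/[(6)·(4)·(-2)] = -7/48
L_3(-3) = (1)·(-1)·(-5)/[(8)·(6)·(2)] = 5/96
Sum: (-4)·(35/96) + 0 + 8·(-7/48) + 7·(5/96) = -217/96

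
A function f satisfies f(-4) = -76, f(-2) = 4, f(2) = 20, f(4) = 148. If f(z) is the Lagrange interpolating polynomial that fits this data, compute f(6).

L_0(6) = (8)·(4)·(2)/[(-2)·(-6)·(-8)] = -2/3
L_1(6) = (10)·(4)·(2)/[(2)·(-4)·(-6)] = 5/3
L_2(6) = (10)·(8)·(2)/[(6)·(4)·(-2)] = -10/3
L_3(6) = (10)·(8)·(4)/[(8)·(6)·(2)] = 10/3
Sum: (-76)·(-2/3) + 4·(5/3) + 20·(-10/3) + 148·(10/3) = 484

484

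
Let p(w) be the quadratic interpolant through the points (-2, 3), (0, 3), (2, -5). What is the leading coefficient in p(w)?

L_0(w) = w(w - 2) / [8] = (1/8)w^2 - (1/4)w
L_1(w) = (w + 2)(w - 2) / [-4] = -(1/4)w^2 + 1
L_2(w) = (w + 2)w / [8] = (1/8)w^2 + (1/4)w
p(w) = 3·L_0 + 3·L_1 + (-5)·L_2
Only the coefficient of w^2 is needed; take it from each L_i and combine:
3·(1/8) + 3·(-1/4) + (-5)·(1/8) = -1

-1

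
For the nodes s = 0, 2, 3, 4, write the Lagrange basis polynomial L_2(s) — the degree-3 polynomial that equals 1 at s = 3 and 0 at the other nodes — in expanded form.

L_2(s) = s(s - 2)(s - 4) / [(3)·(1)·(-1)]
       = (s^3 - 6s^2 + 8s) / (-3)

L_2(s) = -(1/3)s^3 + 2s^2 - (8/3)s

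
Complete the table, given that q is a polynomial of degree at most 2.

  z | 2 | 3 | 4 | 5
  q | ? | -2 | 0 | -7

The 3 known values determine q uniquely (degree ≤ 2).
Evaluate each Lagrange basis at z = 2:
L_0(2) = (-2)·(-3)/[(-1)·(-2)] = 3
L_1(2) = (-1)·(-3)/[(1)·(-1)] = -3
L_2(2) = (-1)·(-2)/[(2)·(1)] = 1
Sum: (-2)·(3) + 0 + (-7)·(1) = -13

-13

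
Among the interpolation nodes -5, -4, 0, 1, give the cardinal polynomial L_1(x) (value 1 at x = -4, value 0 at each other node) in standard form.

L_1(x) = (1/20)x^3 + (1/5)x^2 - (1/4)x

L_1(x) = (x + 5)x(x - 1) / [(1)·(-4)·(-5)]
       = (x^3 + 4x^2 - 5x) / (20)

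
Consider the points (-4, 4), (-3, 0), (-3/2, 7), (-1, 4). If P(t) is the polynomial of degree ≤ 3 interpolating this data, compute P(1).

L_0(1) = (4)·(5/2)·(2)/[(-1)·(-5/2)·(-3)] = -8/3
L_1(1) = (5)·(5/2)·(2)/[(1)·(-3/2)·(-2)] = 25/3
L_2(1) = (5)·(4)·(2)/[(5/2)·(3/2)·(-1/2)] = -64/3
L_3(1) = (5)·(4)·(5/2)/[(3)·(2)·(1/2)] = 50/3
Sum: 4·(-8/3) + 0 + 7·(-64/3) + 4·(50/3) = -280/3

-280/3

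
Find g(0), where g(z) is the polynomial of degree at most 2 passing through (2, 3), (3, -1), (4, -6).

Evaluate each Lagrange basis at z = 0:
L_0(0) = (-3)·(-4)/[(-1)·(-2)] = 6
L_1(0) = (-2)·(-4)/[(1)·(-1)] = -8
L_2(0) = (-2)·(-3)/[(2)·(1)] = 3
Sum: 3·(6) + (-1)·(-8) + (-6)·(3) = 8

8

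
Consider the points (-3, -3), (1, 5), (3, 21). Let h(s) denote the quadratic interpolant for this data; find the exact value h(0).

0

Evaluate each Lagrange basis at s = 0:
L_0(0) = (-1)·(-3)/[(-4)·(-6)] = 1/8
L_1(0) = (3)·(-3)/[(4)·(-2)] = 9/8
L_2(0) = (3)·(-1)/[(6)·(2)] = -1/4
Sum: (-3)·(1/8) + 5·(9/8) + 21·(-1/4) = 0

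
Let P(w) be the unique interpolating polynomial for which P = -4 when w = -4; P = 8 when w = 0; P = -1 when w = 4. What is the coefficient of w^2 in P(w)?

The leading coefficient equals the top divided difference P[-4,0,4].
P[-4,0] = (8 - (-4)) / (0 - (-4)) = 3
P[0,4] = (-1 - 8) / (4 - 0) = -9/4
P[-4,0,4] = (-9/4 - 3) / (4 - (-4)) = -21/32

-21/32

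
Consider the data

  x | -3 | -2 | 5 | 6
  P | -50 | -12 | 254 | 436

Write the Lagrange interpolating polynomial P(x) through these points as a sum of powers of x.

Build the Lagrange basis polynomials:
L_0(x) = (x + 2)(x - 5)(x - 6) / [-72] = -(1/72)x^3 + (1/8)x^2 - (1/9)x - 5/6
L_1(x) = (x + 3)(x - 5)(x - 6) / [56] = (1/56)x^3 - (1/7)x^2 - (3/56)x + 45/28
L_2(x) = (x + 3)(x + 2)(x - 6) / [-56] = -(1/56)x^3 + (1/56)x^2 + (3/7)x + 9/14
L_3(x) = (x + 3)(x + 2)(x - 5) / [72] = (1/72)x^3 - (19/72)x - 5/12
P(x) = (-50)·L_0 + (-12)·L_1 + 254·L_2 + 436·L_3
  (-50)·L_0(x) = (25/36)x^3 - (25/4)x^2 + (50/9)x + 125/3
  (-12)·L_1(x) = -(3/14)x^3 + (12/7)x^2 + (9/14)x - 135/7
  254·L_2(x) = -(127/28)x^3 + (127/28)x^2 + (762/7)x + 1143/7
  436·L_3(x) = (109/18)x^3 - (2071/18)x - 545/3
Adding term by term: 2x^3 + 4

P(x) = 2x^3 + 4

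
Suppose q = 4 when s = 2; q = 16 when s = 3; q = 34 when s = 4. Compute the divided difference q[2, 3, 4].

3

q[2,3] = (16 - 4) / (3 - 2) = 12
q[3,4] = (34 - 16) / (4 - 3) = 18
q[2,3,4] = (18 - 12) / (4 - 2) = 3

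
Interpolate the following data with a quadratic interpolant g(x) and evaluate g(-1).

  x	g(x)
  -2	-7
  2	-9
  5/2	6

-167/6

Using Newton's divided-difference form:
g[-2,2] = (-9 - (-7)) / (2 - (-2)) = -1/2
g[2,5/2] = (6 - (-9)) / (5/2 - 2) = 30
g[-2,2,5/2] = (30 - (-1/2)) / (5/2 - (-2)) = 61/9
g(-1) = -7 + (-1/2)·(1) + (61/9)·(1)·(-3) = -167/6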